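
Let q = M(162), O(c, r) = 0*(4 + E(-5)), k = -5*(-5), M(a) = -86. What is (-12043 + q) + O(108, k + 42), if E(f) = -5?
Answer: -12129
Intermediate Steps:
k = 25
O(c, r) = 0 (O(c, r) = 0*(4 - 5) = 0*(-1) = 0)
q = -86
(-12043 + q) + O(108, k + 42) = (-12043 - 86) + 0 = -12129 + 0 = -12129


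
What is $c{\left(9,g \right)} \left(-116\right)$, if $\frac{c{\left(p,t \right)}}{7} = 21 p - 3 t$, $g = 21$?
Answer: $-102312$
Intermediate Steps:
$c{\left(p,t \right)} = - 21 t + 147 p$ ($c{\left(p,t \right)} = 7 \left(21 p - 3 t\right) = 7 \left(- 3 t + 21 p\right) = - 21 t + 147 p$)
$c{\left(9,g \right)} \left(-116\right) = \left(\left(-21\right) 21 + 147 \cdot 9\right) \left(-116\right) = \left(-441 + 1323\right) \left(-116\right) = 882 \left(-116\right) = -102312$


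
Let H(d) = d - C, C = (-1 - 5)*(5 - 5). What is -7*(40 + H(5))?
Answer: -315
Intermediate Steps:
C = 0 (C = -6*0 = 0)
H(d) = d (H(d) = d - 1*0 = d + 0 = d)
-7*(40 + H(5)) = -7*(40 + 5) = -7*45 = -315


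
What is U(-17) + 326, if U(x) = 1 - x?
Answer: 344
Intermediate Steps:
U(-17) + 326 = (1 - 1*(-17)) + 326 = (1 + 17) + 326 = 18 + 326 = 344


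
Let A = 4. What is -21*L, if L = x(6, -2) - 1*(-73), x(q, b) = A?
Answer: -1617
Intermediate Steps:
x(q, b) = 4
L = 77 (L = 4 - 1*(-73) = 4 + 73 = 77)
-21*L = -21*77 = -1617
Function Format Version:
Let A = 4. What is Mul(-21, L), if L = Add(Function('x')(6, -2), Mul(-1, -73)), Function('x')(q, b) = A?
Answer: -1617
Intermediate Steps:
Function('x')(q, b) = 4
L = 77 (L = Add(4, Mul(-1, -73)) = Add(4, 73) = 77)
Mul(-21, L) = Mul(-21, 77) = -1617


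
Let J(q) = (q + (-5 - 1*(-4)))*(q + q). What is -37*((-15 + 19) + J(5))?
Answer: -1628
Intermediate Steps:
J(q) = 2*q*(-1 + q) (J(q) = (q + (-5 + 4))*(2*q) = (q - 1)*(2*q) = (-1 + q)*(2*q) = 2*q*(-1 + q))
-37*((-15 + 19) + J(5)) = -37*((-15 + 19) + 2*5*(-1 + 5)) = -37*(4 + 2*5*4) = -37*(4 + 40) = -37*44 = -1628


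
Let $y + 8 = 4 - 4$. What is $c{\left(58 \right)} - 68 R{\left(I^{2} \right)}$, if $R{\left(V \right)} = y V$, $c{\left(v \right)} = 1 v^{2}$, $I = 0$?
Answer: $3364$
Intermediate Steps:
$c{\left(v \right)} = v^{2}$
$y = -8$ ($y = -8 + \left(4 - 4\right) = -8 + 0 = -8$)
$R{\left(V \right)} = - 8 V$
$c{\left(58 \right)} - 68 R{\left(I^{2} \right)} = 58^{2} - 68 \left(- 8 \cdot 0^{2}\right) = 3364 - 68 \left(\left(-8\right) 0\right) = 3364 - 0 = 3364 + 0 = 3364$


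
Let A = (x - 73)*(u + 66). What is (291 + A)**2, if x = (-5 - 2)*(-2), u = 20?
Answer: 22877089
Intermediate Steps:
x = 14 (x = -7*(-2) = 14)
A = -5074 (A = (14 - 73)*(20 + 66) = -59*86 = -5074)
(291 + A)**2 = (291 - 5074)**2 = (-4783)**2 = 22877089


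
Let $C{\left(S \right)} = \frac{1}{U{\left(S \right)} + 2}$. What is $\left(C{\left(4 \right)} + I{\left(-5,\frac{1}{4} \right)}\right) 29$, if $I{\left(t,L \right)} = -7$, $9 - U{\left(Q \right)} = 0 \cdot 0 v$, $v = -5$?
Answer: $- \frac{2204}{11} \approx -200.36$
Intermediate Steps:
$U{\left(Q \right)} = 9$ ($U{\left(Q \right)} = 9 - 0 \cdot 0 \left(-5\right) = 9 - 0 \left(-5\right) = 9 - 0 = 9 + 0 = 9$)
$C{\left(S \right)} = \frac{1}{11}$ ($C{\left(S \right)} = \frac{1}{9 + 2} = \frac{1}{11}$)
$\left(C{\left(4 \right)} + I{\left(-5,\frac{1}{4} \right)}\right) 29 = \left(\frac{1}{11} - 7\right) 29 = \left(- \frac{76}{11}\right) 29 = - \frac{2204}{11}$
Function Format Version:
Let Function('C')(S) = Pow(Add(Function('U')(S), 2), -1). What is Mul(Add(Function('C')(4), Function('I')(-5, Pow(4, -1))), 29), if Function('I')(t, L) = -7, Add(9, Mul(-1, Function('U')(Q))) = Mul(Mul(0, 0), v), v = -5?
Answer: Rational(-2204, 11) ≈ -200.36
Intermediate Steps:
Function('U')(Q) = 9 (Function('U')(Q) = Add(9, Mul(-1, Mul(Mul(0, 0), -5))) = Add(9, Mul(-1, Mul(0, -5))) = Add(9, Mul(-1, 0)) = Add(9, 0) = 9)
Function('C')(S) = Rational(1, 11) (Function('C')(S) = Pow(Add(9, 2), -1) = Pow(11, -1) = Rational(1, 11))
Mul(Add(Function('C')(4), Function('I')(-5, Pow(4, -1))), 29) = Mul(Add(Rational(1, 11), -7), 29) = Mul(Rational(-76, 11), 29) = Rational(-2204, 11)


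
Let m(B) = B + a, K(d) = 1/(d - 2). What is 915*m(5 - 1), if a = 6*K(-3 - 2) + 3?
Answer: 39345/7 ≈ 5620.7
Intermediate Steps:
K(d) = 1/(-2 + d)
a = 15/7 (a = 6/(-2 + (-3 - 2)) + 3 = 6/(-2 - 5) + 3 = 6/(-7) + 3 = 6*(-⅐) + 3 = -6/7 + 3 = 15/7 ≈ 2.1429)
m(B) = 15/7 + B (m(B) = B + 15/7 = 15/7 + B)
915*m(5 - 1) = 915*(15/7 + (5 - 1)) = 915*(15/7 + 4) = 915*(43/7) = 39345/7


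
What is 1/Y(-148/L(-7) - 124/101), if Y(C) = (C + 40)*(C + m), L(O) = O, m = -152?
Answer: -499849/3955746240 ≈ -0.00012636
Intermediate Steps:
Y(C) = (-152 + C)*(40 + C) (Y(C) = (C + 40)*(C - 152) = (40 + C)*(-152 + C) = (-152 + C)*(40 + C))
1/Y(-148/L(-7) - 124/101) = 1/(-6080 + (-148/(-7) - 124/101)² - 112*(-148/(-7) - 124/101)) = 1/(-6080 + (-148*(-⅐) - 124*1/101)² - 112*(-148*(-⅐) - 124*1/101)) = 1/(-6080 + (148/7 - 124/101)² - 112*(148/7 - 124/101)) = 1/(-6080 + (14080/707)² - 112*14080/707) = 1/(-6080 + 198246400/499849 - 225280/101) = 1/(-3955746240/499849) = -499849/3955746240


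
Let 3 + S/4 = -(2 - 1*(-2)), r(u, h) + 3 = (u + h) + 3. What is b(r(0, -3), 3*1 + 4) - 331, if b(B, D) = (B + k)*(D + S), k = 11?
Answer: -499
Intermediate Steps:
r(u, h) = h + u (r(u, h) = -3 + ((u + h) + 3) = -3 + ((h + u) + 3) = -3 + (3 + h + u) = h + u)
S = -28 (S = -12 + 4*(-(2 - 1*(-2))) = -12 + 4*(-(2 + 2)) = -12 + 4*(-1*4) = -12 + 4*(-4) = -12 - 16 = -28)
b(B, D) = (-28 + D)*(11 + B) (b(B, D) = (B + 11)*(D - 28) = (11 + B)*(-28 + D) = (-28 + D)*(11 + B))
b(r(0, -3), 3*1 + 4) - 331 = (-308 - 28*(-3 + 0) + 11*(3*1 + 4) + (-3 + 0)*(3*1 + 4)) - 331 = (-308 - 28*(-3) + 11*(3 + 4) - 3*(3 + 4)) - 331 = (-308 + 84 + 11*7 - 3*7) - 331 = (-308 + 84 + 77 - 21) - 331 = -168 - 331 = -499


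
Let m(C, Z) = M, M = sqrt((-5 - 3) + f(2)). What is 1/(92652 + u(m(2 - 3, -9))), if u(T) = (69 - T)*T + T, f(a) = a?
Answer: -I/(-92658*I + 70*sqrt(6)) ≈ 1.0792e-5 - 1.9971e-8*I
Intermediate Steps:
M = I*sqrt(6) (M = sqrt((-5 - 3) + 2) = sqrt(-8 + 2) = sqrt(-6) = I*sqrt(6) ≈ 2.4495*I)
m(C, Z) = I*sqrt(6)
u(T) = T + T*(69 - T) (u(T) = T*(69 - T) + T = T + T*(69 - T))
1/(92652 + u(m(2 - 3, -9))) = 1/(92652 + (I*sqrt(6))*(70 - I*sqrt(6))) = 1/(92652 + I*sqrt(6)*(70 - I*sqrt(6)))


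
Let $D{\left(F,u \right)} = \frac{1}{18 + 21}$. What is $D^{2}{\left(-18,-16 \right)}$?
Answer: $\frac{1}{1521} \approx 0.00065746$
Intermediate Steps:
$D{\left(F,u \right)} = \frac{1}{39}$
$D^{2}{\left(-18,-16 \right)} = \left(\frac{1}{39}\right)^{2} = \frac{1}{1521}$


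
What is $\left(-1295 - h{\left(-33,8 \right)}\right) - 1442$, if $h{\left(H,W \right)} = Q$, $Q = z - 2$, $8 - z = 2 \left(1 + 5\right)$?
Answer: $-2731$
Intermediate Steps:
$z = -4$ ($z = 8 - 2 \left(1 + 5\right) = 8 - 2 \cdot 6 = 8 - 12 = -4$)
$Q = -6$ ($Q = -4 - 2 = -6$)
$h{\left(H,W \right)} = -6$
$\left(-1295 - h{\left(-33,8 \right)}\right) - 1442 = \left(-1295 - -6\right) - 1442 = \left(-1295 + 6\right) - 1442 = -1289 - 1442 = -2731$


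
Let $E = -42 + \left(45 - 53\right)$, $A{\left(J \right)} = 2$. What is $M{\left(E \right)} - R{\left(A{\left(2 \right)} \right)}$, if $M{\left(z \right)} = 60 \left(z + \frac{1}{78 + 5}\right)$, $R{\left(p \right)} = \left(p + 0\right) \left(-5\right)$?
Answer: $- \frac{248110}{83} \approx -2989.3$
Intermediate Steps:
$R{\left(p \right)} = - 5 p$ ($R{\left(p \right)} = p \left(-5\right) = - 5 p$)
$E = -50$ ($E = -42 - 8 = -50$)
$M{\left(z \right)} = \frac{60}{83} + 60 z$ ($M{\left(z \right)} = 60 \left(z + \frac{1}{83}\right) = 60 \left(\frac{1}{83} + z\right) = \frac{60}{83} + 60 z$)
$M{\left(E \right)} - R{\left(A{\left(2 \right)} \right)} = \left(\frac{60}{83} + 60 \left(-50\right)\right) - \left(-5\right) 2 = \left(\frac{60}{83} - 3000\right) - -10 = - \frac{248940}{83} + 10 = - \frac{248110}{83}$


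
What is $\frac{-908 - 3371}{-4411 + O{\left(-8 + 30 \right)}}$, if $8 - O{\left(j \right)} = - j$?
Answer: $\frac{4279}{4381} \approx 0.97672$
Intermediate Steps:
$O{\left(j \right)} = 8 + j$ ($O{\left(j \right)} = 8 - - j = 8 + j$)
$\frac{-908 - 3371}{-4411 + O{\left(-8 + 30 \right)}} = \frac{-908 - 3371}{-4411 + \left(8 + \left(-8 + 30\right)\right)} = - \frac{4279}{-4411 + \left(8 + 22\right)} = - \frac{4279}{-4411 + 30} = - \frac{4279}{-4381} = \left(-4279\right) \left(- \frac{1}{4381}\right) = \frac{4279}{4381}$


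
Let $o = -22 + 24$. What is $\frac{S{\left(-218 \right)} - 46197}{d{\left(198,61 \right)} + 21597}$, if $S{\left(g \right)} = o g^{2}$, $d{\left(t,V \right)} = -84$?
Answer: $\frac{48851}{21513} \approx 2.2708$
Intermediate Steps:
$o = 2$
$S{\left(g \right)} = 2 g^{2}$
$\frac{S{\left(-218 \right)} - 46197}{d{\left(198,61 \right)} + 21597} = \frac{2 \left(-218\right)^{2} - 46197}{-84 + 21597} = \frac{2 \cdot 47524 - 46197}{21513} = \left(95048 - 46197\right) \frac{1}{21513} = 48851 \cdot \frac{1}{21513} = \frac{48851}{21513}$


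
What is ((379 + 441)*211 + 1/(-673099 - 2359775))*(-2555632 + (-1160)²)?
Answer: -35275650105616296/168493 ≈ -2.0936e+11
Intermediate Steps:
((379 + 441)*211 + 1/(-673099 - 2359775))*(-2555632 + (-1160)²) = (820*211 + 1/(-3032874))*(-2555632 + 1345600) = (173020 - 1/3032874)*(-1210032) = (524747859479/3032874)*(-1210032) = -35275650105616296/168493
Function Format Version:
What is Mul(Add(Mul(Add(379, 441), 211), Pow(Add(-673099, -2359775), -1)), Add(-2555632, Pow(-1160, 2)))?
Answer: Rational(-35275650105616296, 168493) ≈ -2.0936e+11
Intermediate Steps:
Mul(Add(Mul(Add(379, 441), 211), Pow(Add(-673099, -2359775), -1)), Add(-2555632, Pow(-1160, 2))) = Mul(Add(Mul(820, 211), Pow(-3032874, -1)), Add(-2555632, 1345600)) = Mul(Add(173020, Rational(-1, 3032874)), -1210032) = Mul(Rational(524747859479, 3032874), -1210032) = Rational(-35275650105616296, 168493)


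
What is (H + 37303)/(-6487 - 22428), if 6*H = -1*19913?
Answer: -40781/34698 ≈ -1.1753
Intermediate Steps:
H = -19913/6 (H = (-1*19913)/6 = (⅙)*(-19913) = -19913/6 ≈ -3318.8)
(H + 37303)/(-6487 - 22428) = (-19913/6 + 37303)/(-6487 - 22428) = (203905/6)/(-28915) = (203905/6)*(-1/28915) = -40781/34698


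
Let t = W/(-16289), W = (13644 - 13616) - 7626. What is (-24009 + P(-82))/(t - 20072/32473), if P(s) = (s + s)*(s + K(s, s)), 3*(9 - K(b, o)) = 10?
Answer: 2604789774041/34381266 ≈ 75762.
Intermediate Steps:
W = -7598 (W = 28 - 7626 = -7598)
K(b, o) = 17/3 (K(b, o) = 9 - ⅓*10 = 9 - 10/3 = 17/3)
P(s) = 2*s*(17/3 + s) (P(s) = (s + s)*(s + 17/3) = (2*s)*(17/3 + s) = 2*s*(17/3 + s))
t = 7598/16289 (t = -7598/(-16289) = -7598*(-1/16289) = 7598/16289 ≈ 0.46645)
(-24009 + P(-82))/(t - 20072/32473) = (-24009 + (⅔)*(-82)*(17 + 3*(-82)))/(7598/16289 - 20072/32473) = (-24009 + (⅔)*(-82)*(17 - 246))/(7598/16289 - 20072*1/32473) = (-24009 + (⅔)*(-82)*(-229))/(7598/16289 - 20072/32473) = (-24009 + 37556/3)/(-11460422/75564671) = -34471/3*(-75564671/11460422) = 2604789774041/34381266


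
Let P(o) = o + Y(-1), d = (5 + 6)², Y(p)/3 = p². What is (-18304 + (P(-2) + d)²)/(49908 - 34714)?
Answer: -1710/7597 ≈ -0.22509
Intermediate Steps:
Y(p) = 3*p²
d = 121 (d = 11² = 121)
P(o) = 3 + o (P(o) = o + 3*(-1)² = o + 3*1 = o + 3 = 3 + o)
(-18304 + (P(-2) + d)²)/(49908 - 34714) = (-18304 + ((3 - 2) + 121)²)/(49908 - 34714) = (-18304 + (1 + 121)²)/15194 = (-18304 + 122²)*(1/15194) = (-18304 + 14884)*(1/15194) = -3420*1/15194 = -1710/7597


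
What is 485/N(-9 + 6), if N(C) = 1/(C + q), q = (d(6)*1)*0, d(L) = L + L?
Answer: -1455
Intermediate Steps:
d(L) = 2*L
q = 0 (q = ((2*6)*1)*0 = (12*1)*0 = 12*0 = 0)
N(C) = 1/C (N(C) = 1/(C + 0) = 1/C)
485/N(-9 + 6) = 485/(1/(-9 + 6)) = 485/(1/(-3)) = 485/(-⅓) = 485*(-3) = -1455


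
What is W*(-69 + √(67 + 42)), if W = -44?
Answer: 3036 - 44*√109 ≈ 2576.6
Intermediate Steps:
W*(-69 + √(67 + 42)) = -44*(-69 + √(67 + 42)) = -44*(-69 + √109) = 3036 - 44*√109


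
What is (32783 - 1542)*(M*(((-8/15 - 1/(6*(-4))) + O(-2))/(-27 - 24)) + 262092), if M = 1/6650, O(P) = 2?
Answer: 47605126023200197/5814000 ≈ 8.1880e+9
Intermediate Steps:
M = 1/6650 ≈ 0.00015038
(32783 - 1542)*(M*(((-8/15 - 1/(6*(-4))) + O(-2))/(-27 - 24)) + 262092) = (32783 - 1542)*((((-8/15 - 1/(6*(-4))) + 2)/(-27 - 24))/6650 + 262092) = 31241*((((-8*1/15 - 1/(-24)) + 2)/(-51))/6650 + 262092) = 31241*((((-8/15 - 1*(-1/24)) + 2)*(-1/51))/6650 + 262092) = 31241*((((-8/15 + 1/24) + 2)*(-1/51))/6650 + 262092) = 31241*(((-59/120 + 2)*(-1/51))/6650 + 262092) = 31241*(((181/120)*(-1/51))/6650 + 262092) = 31241*((1/6650)*(-181/6120) + 262092) = 31241*(-181/40698000 + 262092) = 31241*(10666620215819/40698000) = 47605126023200197/5814000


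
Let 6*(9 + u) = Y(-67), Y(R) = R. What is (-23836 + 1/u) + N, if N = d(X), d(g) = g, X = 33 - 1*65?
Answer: -2888034/121 ≈ -23868.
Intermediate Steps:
X = -32 (X = 33 - 65 = -32)
u = -121/6 (u = -9 + (⅙)*(-67) = -9 - 67/6 = -121/6 ≈ -20.167)
N = -32
(-23836 + 1/u) + N = (-23836 + 1/(-121/6)) - 32 = (-23836 - 6/121) - 32 = -2884162/121 - 32 = -2888034/121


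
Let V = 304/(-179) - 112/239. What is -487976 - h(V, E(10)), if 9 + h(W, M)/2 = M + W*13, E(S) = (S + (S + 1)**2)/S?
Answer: -104370208781/213905 ≈ -4.8793e+5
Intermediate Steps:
V = -92704/42781 (V = 304*(-1/179) - 112*1/239 = -304/179 - 112/239 = -92704/42781 ≈ -2.1669)
E(S) = (S + (1 + S)**2)/S
h(W, M) = -18 + 2*M + 26*W (h(W, M) = -18 + 2*(M + W*13) = -18 + 2*(M + 13*W) = -18 + (2*M + 26*W) = -18 + 2*M + 26*W)
-487976 - h(V, E(10)) = -487976 - (-18 + 2*((10 + (1 + 10)**2)/10) + 26*(-92704/42781)) = -487976 - (-18 + 2*((10 + 11**2)/10) - 2410304/42781) = -487976 - (-18 + 2*((10 + 121)/10) - 2410304/42781) = -487976 - (-18 + 2*((1/10)*131) - 2410304/42781) = -487976 - (-18 + 2*(131/10) - 2410304/42781) = -487976 - (-18 + 131/5 - 2410304/42781) = -487976 - 1*(-10297499/213905) = -487976 + 10297499/213905 = -104370208781/213905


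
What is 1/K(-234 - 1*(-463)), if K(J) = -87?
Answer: -1/87 ≈ -0.011494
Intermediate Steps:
1/K(-234 - 1*(-463)) = 1/(-87) = -1/87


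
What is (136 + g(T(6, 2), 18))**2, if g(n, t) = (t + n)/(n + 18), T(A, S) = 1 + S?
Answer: 18769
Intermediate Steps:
g(n, t) = (n + t)/(18 + n)
(136 + g(T(6, 2), 18))**2 = (136 + ((1 + 2) + 18)/(18 + (1 + 2)))**2 = (136 + (3 + 18)/(18 + 3))**2 = (136 + 21/21)**2 = (136 + (1/21)*21)**2 = (136 + 1)**2 = 137**2 = 18769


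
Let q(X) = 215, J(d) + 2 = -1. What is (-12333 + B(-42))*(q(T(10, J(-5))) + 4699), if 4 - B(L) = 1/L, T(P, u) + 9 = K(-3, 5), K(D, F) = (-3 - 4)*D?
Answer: -60584589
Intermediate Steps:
J(d) = -3 (J(d) = -2 - 1 = -3)
K(D, F) = -7*D
T(P, u) = 12 (T(P, u) = -9 - 7*(-3) = -9 + 21 = 12)
B(L) = 4 - 1/L
(-12333 + B(-42))*(q(T(10, J(-5))) + 4699) = (-12333 + (4 - 1/(-42)))*(215 + 4699) = (-12333 + (4 - 1*(-1/42)))*4914 = (-12333 + (4 + 1/42))*4914 = (-12333 + 169/42)*4914 = -517817/42*4914 = -60584589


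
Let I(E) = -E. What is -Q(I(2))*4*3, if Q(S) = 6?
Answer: -72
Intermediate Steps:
-Q(I(2))*4*3 = -6*4*3 = -24*3 = -1*72 = -72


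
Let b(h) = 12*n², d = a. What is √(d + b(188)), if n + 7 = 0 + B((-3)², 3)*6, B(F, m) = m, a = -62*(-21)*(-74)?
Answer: 12*I*√659 ≈ 308.05*I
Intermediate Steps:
a = -96348 (a = 1302*(-74) = -96348)
d = -96348
n = 11 (n = -7 + (0 + 3*6) = -7 + (0 + 18) = -7 + 18 = 11)
b(h) = 1452 (b(h) = 12*11² = 12*121 = 1452)
√(d + b(188)) = √(-96348 + 1452) = √(-94896) = 12*I*√659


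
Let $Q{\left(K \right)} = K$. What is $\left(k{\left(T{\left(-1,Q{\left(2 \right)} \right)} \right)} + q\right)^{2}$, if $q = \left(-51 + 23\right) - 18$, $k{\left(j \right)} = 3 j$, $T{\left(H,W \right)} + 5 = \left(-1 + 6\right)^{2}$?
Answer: $196$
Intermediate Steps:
$T{\left(H,W \right)} = 20$ ($T{\left(H,W \right)} = -5 + \left(-1 + 6\right)^{2} = -5 + 5^{2} = -5 + 25 = 20$)
$q = -46$ ($q = -28 - 18 = -46$)
$\left(k{\left(T{\left(-1,Q{\left(2 \right)} \right)} \right)} + q\right)^{2} = \left(3 \cdot 20 - 46\right)^{2} = \left(60 - 46\right)^{2} = 14^{2} = 196$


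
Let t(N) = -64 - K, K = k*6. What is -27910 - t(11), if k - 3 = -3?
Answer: -27846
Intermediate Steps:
k = 0 (k = 3 - 3 = 0)
K = 0 (K = 0*6 = 0)
t(N) = -64 (t(N) = -64 - 1*0 = -64 + 0 = -64)
-27910 - t(11) = -27910 - 1*(-64) = -27910 + 64 = -27846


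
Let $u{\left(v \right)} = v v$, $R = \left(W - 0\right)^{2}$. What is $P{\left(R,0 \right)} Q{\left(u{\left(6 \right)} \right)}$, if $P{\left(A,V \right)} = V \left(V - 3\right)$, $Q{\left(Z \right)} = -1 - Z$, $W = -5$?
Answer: $0$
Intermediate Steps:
$R = 25$ ($R = \left(-5 - 0\right)^{2} = \left(-5 + 0\right)^{2} = \left(-5\right)^{2} = 25$)
$u{\left(v \right)} = v^{2}$
$P{\left(A,V \right)} = V \left(-3 + V\right)$
$P{\left(R,0 \right)} Q{\left(u{\left(6 \right)} \right)} = 0 \left(-3 + 0\right) \left(-1 - 6^{2}\right) = 0 \left(-3\right) \left(-1 - 36\right) = 0 \left(-1 - 36\right) = 0 \left(-37\right) = 0$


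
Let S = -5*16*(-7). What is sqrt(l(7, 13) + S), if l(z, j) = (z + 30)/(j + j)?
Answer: sqrt(379522)/26 ≈ 23.694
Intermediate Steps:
S = 560 (S = -80*(-7) = 560)
l(z, j) = (30 + z)/(2*j) (l(z, j) = (30 + z)/((2*j)) = (30 + z)*(1/(2*j)) = (30 + z)/(2*j))
sqrt(l(7, 13) + S) = sqrt((1/2)*(30 + 7)/13 + 560) = sqrt((1/2)*(1/13)*37 + 560) = sqrt(37/26 + 560) = sqrt(14597/26) = sqrt(379522)/26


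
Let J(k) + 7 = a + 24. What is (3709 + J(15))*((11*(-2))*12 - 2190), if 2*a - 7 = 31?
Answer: -9190230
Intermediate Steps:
a = 19 (a = 7/2 + (1/2)*31 = 7/2 + 31/2 = 19)
J(k) = 36 (J(k) = -7 + (19 + 24) = -7 + 43 = 36)
(3709 + J(15))*((11*(-2))*12 - 2190) = (3709 + 36)*((11*(-2))*12 - 2190) = 3745*(-22*12 - 2190) = 3745*(-264 - 2190) = 3745*(-2454) = -9190230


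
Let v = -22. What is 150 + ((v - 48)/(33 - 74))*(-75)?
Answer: 900/41 ≈ 21.951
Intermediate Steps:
150 + ((v - 48)/(33 - 74))*(-75) = 150 + ((-22 - 48)/(33 - 74))*(-75) = 150 - 70/(-41)*(-75) = 150 - 70*(-1/41)*(-75) = 150 + (70/41)*(-75) = 150 - 5250/41 = 900/41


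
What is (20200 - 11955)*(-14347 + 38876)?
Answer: 202241605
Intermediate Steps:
(20200 - 11955)*(-14347 + 38876) = 8245*24529 = 202241605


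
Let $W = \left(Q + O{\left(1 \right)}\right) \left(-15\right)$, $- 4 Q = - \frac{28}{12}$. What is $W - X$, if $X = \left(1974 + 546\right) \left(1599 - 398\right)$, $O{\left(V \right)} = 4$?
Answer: $- \frac{12106355}{4} \approx -3.0266 \cdot 10^{6}$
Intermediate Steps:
$Q = \frac{7}{12}$ ($Q = - \frac{\left(-28\right) \frac{1}{12}}{4} = \left(- \frac{1}{4}\right) \left(- \frac{7}{3}\right) = \frac{7}{12} \approx 0.58333$)
$W = - \frac{275}{4}$ ($W = \left(\frac{7}{12} + 4\right) \left(-15\right) = \frac{55}{12} \left(-15\right) = - \frac{275}{4} \approx -68.75$)
$X = 3026520$ ($X = 2520 \cdot 1201 = 3026520$)
$W - X = - \frac{275}{4} - 3026520 = - \frac{12106355}{4}$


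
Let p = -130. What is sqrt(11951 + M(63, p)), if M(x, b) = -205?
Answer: sqrt(11746) ≈ 108.38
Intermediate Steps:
sqrt(11951 + M(63, p)) = sqrt(11951 - 205) = sqrt(11746)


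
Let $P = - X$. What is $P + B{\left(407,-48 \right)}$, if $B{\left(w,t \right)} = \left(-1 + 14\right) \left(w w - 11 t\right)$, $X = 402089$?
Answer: $1758212$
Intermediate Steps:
$B{\left(w,t \right)} = - 143 t + 13 w^{2}$ ($B{\left(w,t \right)} = 13 \left(w^{2} - 11 t\right) = - 143 t + 13 w^{2}$)
$P = -402089$ ($P = \left(-1\right) 402089 = -402089$)
$P + B{\left(407,-48 \right)} = -402089 - \left(-6864 - 13 \cdot 407^{2}\right) = -402089 + \left(6864 + 13 \cdot 165649\right) = -402089 + \left(6864 + 2153437\right) = -402089 + 2160301 = 1758212$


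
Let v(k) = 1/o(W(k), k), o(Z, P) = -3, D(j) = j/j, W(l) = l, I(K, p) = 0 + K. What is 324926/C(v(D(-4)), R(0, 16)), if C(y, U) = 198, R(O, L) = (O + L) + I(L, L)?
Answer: 162463/99 ≈ 1641.0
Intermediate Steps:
I(K, p) = K
R(O, L) = O + 2*L (R(O, L) = (O + L) + L = (L + O) + L = O + 2*L)
D(j) = 1
v(k) = -1/3 (v(k) = 1/(-3) = -1/3)
324926/C(v(D(-4)), R(0, 16)) = 324926/198 = 324926*(1/198) = 162463/99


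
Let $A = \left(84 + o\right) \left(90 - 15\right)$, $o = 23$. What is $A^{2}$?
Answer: $64400625$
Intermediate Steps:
$A = 8025$ ($A = \left(84 + 23\right) \left(90 - 15\right) = 107 \cdot 75 = 8025$)
$A^{2} = 8025^{2} = 64400625$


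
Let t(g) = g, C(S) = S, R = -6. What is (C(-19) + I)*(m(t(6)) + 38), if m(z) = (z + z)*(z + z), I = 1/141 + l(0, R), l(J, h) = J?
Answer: -487396/141 ≈ -3456.7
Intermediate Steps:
I = 1/141 (I = 1/141 + 0 = 1/141 ≈ 0.0070922)
m(z) = 4*z² (m(z) = (2*z)*(2*z) = 4*z²)
(C(-19) + I)*(m(t(6)) + 38) = (-19 + 1/141)*(4*6² + 38) = -2678*(4*36 + 38)/141 = -2678*(144 + 38)/141 = -2678/141*182 = -487396/141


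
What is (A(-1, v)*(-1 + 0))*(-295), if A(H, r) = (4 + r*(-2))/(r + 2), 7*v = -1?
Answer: 8850/13 ≈ 680.77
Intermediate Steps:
v = -⅐ (v = (⅐)*(-1) = -⅐ ≈ -0.14286)
A(H, r) = (4 - 2*r)/(2 + r)
(A(-1, v)*(-1 + 0))*(-295) = ((2*(2 - 1*(-⅐))/(2 - ⅐))*(-1 + 0))*(-295) = ((2*(2 + ⅐)/(13/7))*(-1))*(-295) = ((2*(7/13)*(15/7))*(-1))*(-295) = ((30/13)*(-1))*(-295) = -30/13*(-295) = 8850/13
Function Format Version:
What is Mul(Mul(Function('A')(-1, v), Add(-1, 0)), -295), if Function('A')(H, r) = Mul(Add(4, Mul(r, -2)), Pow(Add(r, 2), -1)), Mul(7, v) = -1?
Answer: Rational(8850, 13) ≈ 680.77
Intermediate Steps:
v = Rational(-1, 7) (v = Mul(Rational(1, 7), -1) = Rational(-1, 7) ≈ -0.14286)
Function('A')(H, r) = Mul(Pow(Add(2, r), -1), Add(4, Mul(-2, r))) (Function('A')(H, r) = Mul(Add(4, Mul(-2, r)), Pow(Add(2, r), -1)) = Mul(Pow(Add(2, r), -1), Add(4, Mul(-2, r))))
Mul(Mul(Function('A')(-1, v), Add(-1, 0)), -295) = Mul(Mul(Mul(2, Pow(Add(2, Rational(-1, 7)), -1), Add(2, Mul(-1, Rational(-1, 7)))), Add(-1, 0)), -295) = Mul(Mul(Mul(2, Pow(Rational(13, 7), -1), Add(2, Rational(1, 7))), -1), -295) = Mul(Mul(Mul(2, Rational(7, 13), Rational(15, 7)), -1), -295) = Mul(Mul(Rational(30, 13), -1), -295) = Mul(Rational(-30, 13), -295) = Rational(8850, 13)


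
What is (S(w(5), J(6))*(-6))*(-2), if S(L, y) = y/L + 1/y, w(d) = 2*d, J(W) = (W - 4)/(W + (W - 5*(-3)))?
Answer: 7294/45 ≈ 162.09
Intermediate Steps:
J(W) = (-4 + W)/(15 + 2*W) (J(W) = (-4 + W)/(W + (W + 15)) = (-4 + W)/(W + (15 + W)) = (-4 + W)/(15 + 2*W))
S(L, y) = 1/y + y/L (S(L, y) = y/L + 1/y = 1/y + y/L)
(S(w(5), J(6))*(-6))*(-2) = ((1/((-4 + 6)/(15 + 2*6)) + ((-4 + 6)/(15 + 2*6))/((2*5)))*(-6))*(-2) = ((1/(2/(15 + 12)) + (2/(15 + 12))/10)*(-6))*(-2) = ((1/(2/27) + (2/27)*(⅒))*(-6))*(-2) = ((27/2 + 1/135)*(-6))*(-2) = ((3647/270)*(-6))*(-2) = -3647/45*(-2) = 7294/45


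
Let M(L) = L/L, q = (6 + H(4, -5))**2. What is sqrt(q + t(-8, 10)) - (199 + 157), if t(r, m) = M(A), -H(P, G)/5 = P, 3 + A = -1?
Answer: -356 + sqrt(197) ≈ -341.96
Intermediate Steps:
A = -4 (A = -3 - 1 = -4)
H(P, G) = -5*P
q = 196 (q = (6 - 5*4)**2 = (6 - 20)**2 = (-14)**2 = 196)
M(L) = 1
t(r, m) = 1
sqrt(q + t(-8, 10)) - (199 + 157) = sqrt(196 + 1) - (199 + 157) = sqrt(197) - 1*356 = sqrt(197) - 356 = -356 + sqrt(197)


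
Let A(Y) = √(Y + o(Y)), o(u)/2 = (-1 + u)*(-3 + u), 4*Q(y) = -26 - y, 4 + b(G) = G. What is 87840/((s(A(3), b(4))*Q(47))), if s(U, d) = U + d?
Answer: -117120*√3/73 ≈ -2778.9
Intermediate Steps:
b(G) = -4 + G
Q(y) = -13/2 - y/4 (Q(y) = (-26 - y)/4 = -13/2 - y/4)
o(u) = 2*(-1 + u)*(-3 + u) (o(u) = 2*((-1 + u)*(-3 + u)) = 2*(-1 + u)*(-3 + u))
A(Y) = √(6 - 7*Y + 2*Y²) (A(Y) = √(Y + (6 - 8*Y + 2*Y²)) = √(6 - 7*Y + 2*Y²))
87840/((s(A(3), b(4))*Q(47))) = 87840/(((√(6 - 7*3 + 2*3²) + (-4 + 4))*(-13/2 - ¼*47))) = 87840/(((√(6 - 21 + 2*9) + 0)*(-13/2 - 47/4))) = 87840/(((√(6 - 21 + 18) + 0)*(-73/4))) = 87840/(((√3 + 0)*(-73/4))) = 87840/((√3*(-73/4))) = 87840/((-73*√3/4)) = 87840*(-4*√3/219) = -117120*√3/73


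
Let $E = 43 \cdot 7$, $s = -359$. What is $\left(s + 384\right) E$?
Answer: $7525$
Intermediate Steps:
$E = 301$
$\left(s + 384\right) E = \left(-359 + 384\right) 301 = 25 \cdot 301 = 7525$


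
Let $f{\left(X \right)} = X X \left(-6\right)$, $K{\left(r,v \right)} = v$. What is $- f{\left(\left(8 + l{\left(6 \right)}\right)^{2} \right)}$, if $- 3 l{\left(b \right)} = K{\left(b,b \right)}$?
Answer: $7776$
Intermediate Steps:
$l{\left(b \right)} = - \frac{b}{3}$
$f{\left(X \right)} = - 6 X^{2}$ ($f{\left(X \right)} = X^{2} \left(-6\right) = - 6 X^{2}$)
$- f{\left(\left(8 + l{\left(6 \right)}\right)^{2} \right)} = - \left(-6\right) \left(\left(8 - 2\right)^{2}\right)^{2} = - \left(-6\right) \left(6^{2}\right)^{2} = - \left(-6\right) 36^{2} = - \left(-6\right) 1296 = \left(-1\right) \left(-7776\right) = 7776$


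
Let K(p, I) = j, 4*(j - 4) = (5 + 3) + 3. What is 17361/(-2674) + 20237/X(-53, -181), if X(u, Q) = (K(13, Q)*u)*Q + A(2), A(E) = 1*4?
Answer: -4280512795/692638198 ≈ -6.1800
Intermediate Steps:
j = 27/4 (j = 4 + ((5 + 3) + 3)/4 = 4 + (8 + 3)/4 = 4 + (¼)*11 = 4 + 11/4 = 27/4 ≈ 6.7500)
A(E) = 4
K(p, I) = 27/4
X(u, Q) = 4 + 27*Q*u/4 (X(u, Q) = (27*u/4)*Q + 4 = 27*Q*u/4 + 4 = 4 + 27*Q*u/4)
17361/(-2674) + 20237/X(-53, -181) = 17361/(-2674) + 20237/(4 + (27/4)*(-181)*(-53)) = 17361*(-1/2674) + 20237/(4 + 259011/4) = -17361/2674 + 20237/(259027/4) = -17361/2674 + 20237*(4/259027) = -17361/2674 + 80948/259027 = -4280512795/692638198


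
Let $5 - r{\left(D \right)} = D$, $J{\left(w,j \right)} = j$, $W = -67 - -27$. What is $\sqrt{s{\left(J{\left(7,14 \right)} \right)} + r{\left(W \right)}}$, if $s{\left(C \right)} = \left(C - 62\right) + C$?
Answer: $\sqrt{11} \approx 3.3166$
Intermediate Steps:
$W = -40$ ($W = -67 + 27 = -40$)
$s{\left(C \right)} = -62 + 2 C$ ($s{\left(C \right)} = \left(-62 + C\right) + C = -62 + 2 C$)
$r{\left(D \right)} = 5 - D$
$\sqrt{s{\left(J{\left(7,14 \right)} \right)} + r{\left(W \right)}} = \sqrt{\left(-62 + 2 \cdot 14\right) + \left(5 - -40\right)} = \sqrt{\left(-62 + 28\right) + \left(5 + 40\right)} = \sqrt{-34 + 45} = \sqrt{11}$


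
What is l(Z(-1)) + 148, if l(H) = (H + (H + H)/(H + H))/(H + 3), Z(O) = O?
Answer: 148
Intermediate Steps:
l(H) = (1 + H)/(3 + H) (l(H) = (H + (2*H)/((2*H)))/(3 + H) = (H + (2*H)*(1/(2*H)))/(3 + H) = (H + 1)/(3 + H) = (1 + H)/(3 + H))
l(Z(-1)) + 148 = (1 - 1)/(3 - 1) + 148 = 0/2 + 148 = (1/2)*0 + 148 = 0 + 148 = 148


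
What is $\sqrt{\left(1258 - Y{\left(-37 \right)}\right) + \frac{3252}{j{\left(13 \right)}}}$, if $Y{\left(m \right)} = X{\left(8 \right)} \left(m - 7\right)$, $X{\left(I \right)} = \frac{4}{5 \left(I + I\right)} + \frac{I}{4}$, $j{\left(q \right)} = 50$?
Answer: $\frac{\sqrt{35331}}{5} \approx 37.593$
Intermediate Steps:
$X{\left(I \right)} = \frac{I}{4} + \frac{2}{5 I}$ ($X{\left(I \right)} = \frac{4}{5 \cdot 2 I} + I \frac{1}{4} = \frac{4}{10 I} + \frac{I}{4} = 4 \frac{1}{10 I} + \frac{I}{4} = \frac{2}{5 I} + \frac{I}{4} = \frac{I}{4} + \frac{2}{5 I}$)
$Y{\left(m \right)} = - \frac{287}{20} + \frac{41 m}{20}$ ($Y{\left(m \right)} = \left(\frac{1}{4} \cdot 8 + \frac{2}{5 \cdot 8}\right) \left(m - 7\right) = \left(2 + \frac{2}{5} \cdot \frac{1}{8}\right) \left(-7 + m\right) = \left(2 + \frac{1}{20}\right) \left(-7 + m\right) = \frac{41 \left(-7 + m\right)}{20} = - \frac{287}{20} + \frac{41 m}{20}$)
$\sqrt{\left(1258 - Y{\left(-37 \right)}\right) + \frac{3252}{j{\left(13 \right)}}} = \sqrt{\left(1258 - \left(- \frac{287}{20} + \frac{41}{20} \left(-37\right)\right)\right) + \frac{3252}{50}} = \sqrt{\left(1258 - \left(- \frac{287}{20} - \frac{1517}{20}\right)\right) + 3252 \cdot \frac{1}{50}} = \sqrt{\left(1258 - - \frac{451}{5}\right) + \frac{1626}{25}} = \sqrt{\left(1258 + \frac{451}{5}\right) + \frac{1626}{25}} = \sqrt{\frac{6741}{5} + \frac{1626}{25}} = \sqrt{\frac{35331}{25}} = \frac{\sqrt{35331}}{5}$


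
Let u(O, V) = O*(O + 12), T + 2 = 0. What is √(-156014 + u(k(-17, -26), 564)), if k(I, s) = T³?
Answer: I*√156046 ≈ 395.03*I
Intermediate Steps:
T = -2 (T = -2 + 0 = -2)
k(I, s) = -8 (k(I, s) = (-2)³ = -8)
u(O, V) = O*(12 + O)
√(-156014 + u(k(-17, -26), 564)) = √(-156014 - 8*(12 - 8)) = √(-156014 - 8*4) = √(-156014 - 32) = √(-156046) = I*√156046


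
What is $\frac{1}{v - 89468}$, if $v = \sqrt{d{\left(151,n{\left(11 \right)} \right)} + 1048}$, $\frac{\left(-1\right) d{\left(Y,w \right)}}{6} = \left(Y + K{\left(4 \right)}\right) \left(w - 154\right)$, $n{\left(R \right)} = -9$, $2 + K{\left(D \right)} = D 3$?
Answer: $- \frac{44734}{4002182259} - \frac{\sqrt{158506}}{8004364518} \approx -1.1227 \cdot 10^{-5}$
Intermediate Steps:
$K{\left(D \right)} = -2 + 3 D$ ($K{\left(D \right)} = -2 + D 3 = -2 + 3 D$)
$d{\left(Y,w \right)} = - 6 \left(-154 + w\right) \left(10 + Y\right)$ ($d{\left(Y,w \right)} = - 6 \left(Y + \left(-2 + 3 \cdot 4\right)\right) \left(w - 154\right) = - 6 \left(Y + \left(-2 + 12\right)\right) \left(-154 + w\right) = - 6 \left(Y + 10\right) \left(-154 + w\right) = - 6 \left(10 + Y\right) \left(-154 + w\right) = - 6 \left(-154 + w\right) \left(10 + Y\right)$)
$v = \sqrt{158506}$ ($v = \sqrt{\left(9240 - -540 + 924 \cdot 151 - 906 \left(-9\right)\right) + 1048} = \sqrt{\left(9240 + 540 + 139524 + 8154\right) + 1048} = \sqrt{157458 + 1048} = \sqrt{158506} \approx 398.13$)
$\frac{1}{v - 89468} = \frac{1}{\sqrt{158506} - 89468} = \frac{1}{-89468 + \sqrt{158506}}$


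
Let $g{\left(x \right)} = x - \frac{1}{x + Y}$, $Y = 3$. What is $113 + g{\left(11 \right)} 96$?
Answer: $\frac{8135}{7} \approx 1162.1$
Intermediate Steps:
$g{\left(x \right)} = x - \frac{1}{3 + x}$ ($g{\left(x \right)} = x - \frac{1}{x + 3} = x - \frac{1}{3 + x}$)
$113 + g{\left(11 \right)} 96 = 113 + \frac{-1 + 11^{2} + 3 \cdot 11}{3 + 11} \cdot 96 = 113 + \frac{-1 + 121 + 33}{14} \cdot 96 = 113 + \frac{1}{14} \cdot 153 \cdot 96 = 113 + \frac{153}{14} \cdot 96 = 113 + \frac{7344}{7} = \frac{8135}{7}$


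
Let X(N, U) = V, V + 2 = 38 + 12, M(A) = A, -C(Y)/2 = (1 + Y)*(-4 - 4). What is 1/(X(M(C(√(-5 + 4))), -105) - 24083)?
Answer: -1/24035 ≈ -4.1606e-5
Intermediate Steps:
C(Y) = 16 + 16*Y (C(Y) = -2*(1 + Y)*(-4 - 4) = -2*(1 + Y)*(-8) = -2*(-8 - 8*Y) = 16 + 16*Y)
V = 48 (V = -2 + (38 + 12) = -2 + 50 = 48)
X(N, U) = 48
1/(X(M(C(√(-5 + 4))), -105) - 24083) = 1/(48 - 24083) = 1/(-24035) = -1/24035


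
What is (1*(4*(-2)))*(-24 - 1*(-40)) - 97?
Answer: -225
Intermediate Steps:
(1*(4*(-2)))*(-24 - 1*(-40)) - 97 = (1*(-8))*(-24 + 40) - 97 = -8*16 - 97 = -128 - 97 = -225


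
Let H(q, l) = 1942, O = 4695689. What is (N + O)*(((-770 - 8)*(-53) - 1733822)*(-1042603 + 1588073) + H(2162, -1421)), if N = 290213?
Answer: -4603263809362655036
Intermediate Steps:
(N + O)*(((-770 - 8)*(-53) - 1733822)*(-1042603 + 1588073) + H(2162, -1421)) = (290213 + 4695689)*(((-770 - 8)*(-53) - 1733822)*(-1042603 + 1588073) + 1942) = 4985902*((-778*(-53) - 1733822)*545470 + 1942) = 4985902*((41234 - 1733822)*545470 + 1942) = 4985902*(-1692588*545470 + 1942) = 4985902*(-923255976360 + 1942) = 4985902*(-923255974418) = -4603263809362655036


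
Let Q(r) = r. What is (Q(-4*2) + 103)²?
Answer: 9025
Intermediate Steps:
(Q(-4*2) + 103)² = (-4*2 + 103)² = (-8 + 103)² = 95² = 9025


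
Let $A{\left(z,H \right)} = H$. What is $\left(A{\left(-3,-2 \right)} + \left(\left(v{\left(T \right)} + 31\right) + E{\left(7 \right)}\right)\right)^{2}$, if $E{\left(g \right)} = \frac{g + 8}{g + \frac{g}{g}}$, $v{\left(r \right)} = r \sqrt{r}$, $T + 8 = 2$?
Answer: $\frac{47185}{64} - \frac{741 i \sqrt{6}}{2} \approx 737.27 - 907.54 i$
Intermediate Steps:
$T = -6$ ($T = -8 + 2 = -6$)
$v{\left(r \right)} = r^{\frac{3}{2}}$
$E{\left(g \right)} = \frac{8 + g}{1 + g}$ ($E{\left(g \right)} = \frac{8 + g}{g + 1} = \frac{8 + g}{1 + g}$)
$\left(A{\left(-3,-2 \right)} + \left(\left(v{\left(T \right)} + 31\right) + E{\left(7 \right)}\right)\right)^{2} = \left(-2 + \left(\left(\left(-6\right)^{\frac{3}{2}} + 31\right) + \frac{8 + 7}{1 + 7}\right)\right)^{2} = \left(-2 + \left(\left(- 6 i \sqrt{6} + 31\right) + \frac{1}{8} \cdot 15\right)\right)^{2} = \left(-2 + \left(\left(31 - 6 i \sqrt{6}\right) + \frac{1}{8} \cdot 15\right)\right)^{2} = \left(-2 + \left(\left(31 - 6 i \sqrt{6}\right) + \frac{15}{8}\right)\right)^{2} = \left(-2 + \left(\frac{263}{8} - 6 i \sqrt{6}\right)\right)^{2} = \left(\frac{247}{8} - 6 i \sqrt{6}\right)^{2}$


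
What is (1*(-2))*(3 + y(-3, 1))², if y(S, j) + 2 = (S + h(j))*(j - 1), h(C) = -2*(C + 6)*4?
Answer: -2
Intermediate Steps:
h(C) = -48 - 8*C (h(C) = -2*(6 + C)*4 = (-12 - 2*C)*4 = -48 - 8*C)
y(S, j) = -2 + (-1 + j)*(-48 + S - 8*j) (y(S, j) = -2 + (S + (-48 - 8*j))*(j - 1) = -2 + (-48 + S - 8*j)*(-1 + j) = -2 + (-1 + j)*(-48 + S - 8*j))
(1*(-2))*(3 + y(-3, 1))² = (1*(-2))*(3 + (46 - 1*(-3) - 40*1 - 8*1² - 3*1))² = -2*(3 + (46 + 3 - 40 - 8*1 - 3))² = -2*(3 + (46 + 3 - 40 - 8 - 3))² = -2*(3 - 2)² = -2*1² = -2*1 = -2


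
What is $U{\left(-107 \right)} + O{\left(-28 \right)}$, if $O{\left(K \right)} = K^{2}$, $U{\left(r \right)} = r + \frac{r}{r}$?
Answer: $678$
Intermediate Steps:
$U{\left(r \right)} = 1 + r$ ($U{\left(r \right)} = r + 1 = 1 + r$)
$U{\left(-107 \right)} + O{\left(-28 \right)} = \left(1 - 107\right) + \left(-28\right)^{2} = -106 + 784 = 678$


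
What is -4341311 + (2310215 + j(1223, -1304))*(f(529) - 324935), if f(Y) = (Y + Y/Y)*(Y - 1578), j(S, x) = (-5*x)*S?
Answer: -9059385519686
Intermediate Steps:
j(S, x) = -5*S*x
f(Y) = (1 + Y)*(-1578 + Y) (f(Y) = (Y + 1)*(-1578 + Y) = (1 + Y)*(-1578 + Y))
-4341311 + (2310215 + j(1223, -1304))*(f(529) - 324935) = -4341311 + (2310215 - 5*1223*(-1304))*((-1578 + 529² - 1577*529) - 324935) = -4341311 + (2310215 + 7973960)*((-1578 + 279841 - 834233) - 324935) = -4341311 + 10284175*(-555970 - 324935) = -4341311 + 10284175*(-880905) = -4341311 - 9059381178375 = -9059385519686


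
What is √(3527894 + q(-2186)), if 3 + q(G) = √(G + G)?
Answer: √(3527891 + 2*I*√1093) ≈ 1878.3 + 0.02*I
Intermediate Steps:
q(G) = -3 + √2*√G (q(G) = -3 + √(G + G) = -3 + √(2*G) = -3 + √2*√G)
√(3527894 + q(-2186)) = √(3527894 + (-3 + √2*√(-2186))) = √(3527894 + (-3 + √2*(I*√2186))) = √(3527894 + (-3 + 2*I*√1093)) = √(3527891 + 2*I*√1093)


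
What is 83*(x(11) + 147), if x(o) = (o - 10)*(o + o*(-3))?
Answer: 10375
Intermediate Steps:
x(o) = -2*o*(-10 + o) (x(o) = (-10 + o)*(o - 3*o) = (-10 + o)*(-2*o) = -2*o*(-10 + o))
83*(x(11) + 147) = 83*(2*11*(10 - 1*11) + 147) = 83*(2*11*(10 - 11) + 147) = 83*(2*11*(-1) + 147) = 83*(-22 + 147) = 83*125 = 10375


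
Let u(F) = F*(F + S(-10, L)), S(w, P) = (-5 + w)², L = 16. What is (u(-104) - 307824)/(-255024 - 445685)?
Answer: 320408/700709 ≈ 0.45726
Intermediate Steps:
u(F) = F*(225 + F) (u(F) = F*(F + (-5 - 10)²) = F*(F + (-15)²) = F*(F + 225) = F*(225 + F))
(u(-104) - 307824)/(-255024 - 445685) = (-104*(225 - 104) - 307824)/(-255024 - 445685) = (-104*121 - 307824)/(-700709) = (-12584 - 307824)*(-1/700709) = -320408*(-1/700709) = 320408/700709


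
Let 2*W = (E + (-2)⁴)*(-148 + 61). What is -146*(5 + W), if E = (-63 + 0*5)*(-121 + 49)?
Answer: 28909022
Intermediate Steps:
E = 4536 (E = (-63 + 0)*(-72) = -63*(-72) = 4536)
W = -198012 (W = ((4536 + (-2)⁴)*(-148 + 61))/2 = ((4536 + 16)*(-87))/2 = (4552*(-87))/2 = (½)*(-396024) = -198012)
-146*(5 + W) = -146*(5 - 198012) = -146*(-198007) = 28909022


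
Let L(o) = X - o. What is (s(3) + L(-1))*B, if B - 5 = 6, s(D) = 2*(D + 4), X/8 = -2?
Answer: -11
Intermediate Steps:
X = -16 (X = 8*(-2) = -16)
L(o) = -16 - o
s(D) = 8 + 2*D (s(D) = 2*(4 + D) = 8 + 2*D)
B = 11 (B = 5 + 6 = 11)
(s(3) + L(-1))*B = ((8 + 2*3) + (-16 - 1*(-1)))*11 = ((8 + 6) + (-16 + 1))*11 = (14 - 15)*11 = -1*11 = -11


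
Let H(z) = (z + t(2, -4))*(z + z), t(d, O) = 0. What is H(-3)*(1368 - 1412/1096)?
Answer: 3370311/137 ≈ 24601.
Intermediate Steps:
H(z) = 2*z² (H(z) = (z + 0)*(z + z) = z*(2*z) = 2*z²)
H(-3)*(1368 - 1412/1096) = (2*(-3)²)*(1368 - 1412/1096) = (2*9)*(1368 - 1412*1/1096) = 18*(1368 - 353/274) = 18*(374479/274) = 3370311/137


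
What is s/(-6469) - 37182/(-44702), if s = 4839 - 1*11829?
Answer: 276498669/144588619 ≈ 1.9123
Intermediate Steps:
s = -6990 (s = 4839 - 11829 = -6990)
s/(-6469) - 37182/(-44702) = -6990/(-6469) - 37182/(-44702) = -6990*(-1/6469) - 37182*(-1/44702) = 6990/6469 + 18591/22351 = 276498669/144588619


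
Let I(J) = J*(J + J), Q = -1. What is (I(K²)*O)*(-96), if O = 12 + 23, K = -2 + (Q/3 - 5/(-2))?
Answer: -140/27 ≈ -5.1852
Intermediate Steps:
K = ⅙ (K = -2 + (-1/3 - 5/(-2)) = -2 + (-1*⅓ - 5*(-½)) = -2 + (-⅓ + 5/2) = -2 + 13/6 = ⅙ ≈ 0.16667)
O = 35
I(J) = 2*J² (I(J) = J*(2*J) = 2*J²)
(I(K²)*O)*(-96) = ((2*((⅙)²)²)*35)*(-96) = ((2*(1/36)²)*35)*(-96) = ((2*(1/1296))*35)*(-96) = ((1/648)*35)*(-96) = (35/648)*(-96) = -140/27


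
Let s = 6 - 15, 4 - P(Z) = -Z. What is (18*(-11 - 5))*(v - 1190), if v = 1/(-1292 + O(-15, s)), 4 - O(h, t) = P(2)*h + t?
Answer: 407494368/1189 ≈ 3.4272e+5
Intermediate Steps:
P(Z) = 4 + Z (P(Z) = 4 - (-1)*Z = 4 + Z)
s = -9
O(h, t) = 4 - t - 6*h (O(h, t) = 4 - ((4 + 2)*h + t) = 4 - (6*h + t) = 4 - (t + 6*h) = 4 + (-t - 6*h) = 4 - t - 6*h)
v = -1/1189 (v = 1/(-1292 + (4 - 1*(-9) - 6*(-15))) = 1/(-1292 + (4 + 9 + 90)) = 1/(-1292 + 103) = 1/(-1189) = -1/1189 ≈ -0.00084104)
(18*(-11 - 5))*(v - 1190) = (18*(-11 - 5))*(-1/1189 - 1190) = (18*(-16))*(-1414911/1189) = -288*(-1414911/1189) = 407494368/1189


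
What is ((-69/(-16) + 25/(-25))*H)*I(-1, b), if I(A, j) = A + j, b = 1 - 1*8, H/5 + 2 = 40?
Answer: -5035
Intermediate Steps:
H = 190 (H = -10 + 5*40 = -10 + 200 = 190)
b = -7 (b = 1 - 8 = -7)
((-69/(-16) + 25/(-25))*H)*I(-1, b) = ((-69/(-16) + 25/(-25))*190)*(-1 - 7) = ((-69*(-1/16) + 25*(-1/25))*190)*(-8) = ((69/16 - 1)*190)*(-8) = ((53/16)*190)*(-8) = (5035/8)*(-8) = -5035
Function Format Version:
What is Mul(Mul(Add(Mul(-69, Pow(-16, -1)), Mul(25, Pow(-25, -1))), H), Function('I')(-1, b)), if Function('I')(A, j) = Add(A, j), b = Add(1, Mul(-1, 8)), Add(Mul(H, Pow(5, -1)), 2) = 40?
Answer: -5035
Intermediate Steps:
H = 190 (H = Add(-10, Mul(5, 40)) = Add(-10, 200) = 190)
b = -7 (b = Add(1, -8) = -7)
Mul(Mul(Add(Mul(-69, Pow(-16, -1)), Mul(25, Pow(-25, -1))), H), Function('I')(-1, b)) = Mul(Mul(Add(Mul(-69, Pow(-16, -1)), Mul(25, Pow(-25, -1))), 190), Add(-1, -7)) = Mul(Mul(Add(Mul(-69, Rational(-1, 16)), Mul(25, Rational(-1, 25))), 190), -8) = Mul(Mul(Add(Rational(69, 16), -1), 190), -8) = Mul(Mul(Rational(53, 16), 190), -8) = Mul(Rational(5035, 8), -8) = -5035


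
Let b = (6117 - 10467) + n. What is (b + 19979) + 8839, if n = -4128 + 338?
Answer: 20678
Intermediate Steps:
n = -3790
b = -8140 (b = (6117 - 10467) - 3790 = -4350 - 3790 = -8140)
(b + 19979) + 8839 = (-8140 + 19979) + 8839 = 11839 + 8839 = 20678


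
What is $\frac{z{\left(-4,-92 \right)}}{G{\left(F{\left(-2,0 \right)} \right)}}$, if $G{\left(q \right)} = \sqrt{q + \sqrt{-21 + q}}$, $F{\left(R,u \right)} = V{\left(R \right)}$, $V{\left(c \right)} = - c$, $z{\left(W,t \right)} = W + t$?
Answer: $- \frac{96}{\sqrt{2 + i \sqrt{19}}} \approx -36.899 + 23.667 i$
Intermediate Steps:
$F{\left(R,u \right)} = - R$
$\frac{z{\left(-4,-92 \right)}}{G{\left(F{\left(-2,0 \right)} \right)}} = \frac{-4 - 92}{\sqrt{\left(-1\right) \left(-2\right) + \sqrt{-21 - -2}}} = - \frac{96}{\sqrt{2 + \sqrt{-21 + 2}}} = - \frac{96}{\sqrt{2 + \sqrt{-19}}} = - \frac{96}{\sqrt{2 + i \sqrt{19}}}$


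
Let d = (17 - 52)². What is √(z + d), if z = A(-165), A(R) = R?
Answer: 2*√265 ≈ 32.558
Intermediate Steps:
d = 1225 (d = (-35)² = 1225)
z = -165
√(z + d) = √(-165 + 1225) = √1060 = 2*√265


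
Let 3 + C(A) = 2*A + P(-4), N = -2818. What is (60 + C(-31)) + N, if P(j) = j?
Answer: -2827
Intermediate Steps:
C(A) = -7 + 2*A (C(A) = -3 + (2*A - 4) = -3 + (-4 + 2*A) = -7 + 2*A)
(60 + C(-31)) + N = (60 + (-7 + 2*(-31))) - 2818 = (60 + (-7 - 62)) - 2818 = (60 - 69) - 2818 = -9 - 2818 = -2827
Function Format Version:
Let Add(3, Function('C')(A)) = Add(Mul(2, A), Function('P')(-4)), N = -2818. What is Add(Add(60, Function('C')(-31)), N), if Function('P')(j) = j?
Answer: -2827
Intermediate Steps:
Function('C')(A) = Add(-7, Mul(2, A)) (Function('C')(A) = Add(-3, Add(Mul(2, A), -4)) = Add(-3, Add(-4, Mul(2, A))) = Add(-7, Mul(2, A)))
Add(Add(60, Function('C')(-31)), N) = Add(Add(60, Add(-7, Mul(2, -31))), -2818) = Add(Add(60, Add(-7, -62)), -2818) = Add(Add(60, -69), -2818) = Add(-9, -2818) = -2827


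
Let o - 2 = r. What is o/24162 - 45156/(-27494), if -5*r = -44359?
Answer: 3337588823/1660775070 ≈ 2.0097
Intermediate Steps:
r = 44359/5 (r = -1/5*(-44359) = 44359/5 ≈ 8871.8)
o = 44369/5 (o = 2 + 44359/5 = 44369/5 ≈ 8873.8)
o/24162 - 45156/(-27494) = (44369/5)/24162 - 45156/(-27494) = (44369/5)*(1/24162) - 45156*(-1/27494) = 44369/120810 + 22578/13747 = 3337588823/1660775070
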